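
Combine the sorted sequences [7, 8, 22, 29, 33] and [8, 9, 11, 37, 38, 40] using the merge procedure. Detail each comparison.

Merging process:

Compare 7 vs 8: take 7 from left. Merged: [7]
Compare 8 vs 8: take 8 from left. Merged: [7, 8]
Compare 22 vs 8: take 8 from right. Merged: [7, 8, 8]
Compare 22 vs 9: take 9 from right. Merged: [7, 8, 8, 9]
Compare 22 vs 11: take 11 from right. Merged: [7, 8, 8, 9, 11]
Compare 22 vs 37: take 22 from left. Merged: [7, 8, 8, 9, 11, 22]
Compare 29 vs 37: take 29 from left. Merged: [7, 8, 8, 9, 11, 22, 29]
Compare 33 vs 37: take 33 from left. Merged: [7, 8, 8, 9, 11, 22, 29, 33]
Append remaining from right: [37, 38, 40]. Merged: [7, 8, 8, 9, 11, 22, 29, 33, 37, 38, 40]

Final merged array: [7, 8, 8, 9, 11, 22, 29, 33, 37, 38, 40]
Total comparisons: 8

The merged array is [7, 8, 8, 9, 11, 22, 29, 33, 37, 38, 40], requiring 8 comparisons. The merge step runs in O(n) time where n is the total number of elements.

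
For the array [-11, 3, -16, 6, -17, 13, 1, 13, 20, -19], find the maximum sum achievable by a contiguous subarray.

Using Kadane's algorithm on [-11, 3, -16, 6, -17, 13, 1, 13, 20, -19]:

Scanning through the array:
Position 1 (value 3): max_ending_here = 3, max_so_far = 3
Position 2 (value -16): max_ending_here = -13, max_so_far = 3
Position 3 (value 6): max_ending_here = 6, max_so_far = 6
Position 4 (value -17): max_ending_here = -11, max_so_far = 6
Position 5 (value 13): max_ending_here = 13, max_so_far = 13
Position 6 (value 1): max_ending_here = 14, max_so_far = 14
Position 7 (value 13): max_ending_here = 27, max_so_far = 27
Position 8 (value 20): max_ending_here = 47, max_so_far = 47
Position 9 (value -19): max_ending_here = 28, max_so_far = 47

Maximum subarray: [13, 1, 13, 20]
Maximum sum: 47

The maximum subarray is [13, 1, 13, 20] with sum 47. This subarray runs from index 5 to index 8.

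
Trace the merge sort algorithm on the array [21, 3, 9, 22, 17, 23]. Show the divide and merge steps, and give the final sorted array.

Merge sort trace:

Split: [21, 3, 9, 22, 17, 23] -> [21, 3, 9] and [22, 17, 23]
  Split: [21, 3, 9] -> [21] and [3, 9]
    Split: [3, 9] -> [3] and [9]
    Merge: [3] + [9] -> [3, 9]
  Merge: [21] + [3, 9] -> [3, 9, 21]
  Split: [22, 17, 23] -> [22] and [17, 23]
    Split: [17, 23] -> [17] and [23]
    Merge: [17] + [23] -> [17, 23]
  Merge: [22] + [17, 23] -> [17, 22, 23]
Merge: [3, 9, 21] + [17, 22, 23] -> [3, 9, 17, 21, 22, 23]

Final sorted array: [3, 9, 17, 21, 22, 23]

The merge sort proceeds by recursively splitting the array and merging sorted halves.
After all merges, the sorted array is [3, 9, 17, 21, 22, 23].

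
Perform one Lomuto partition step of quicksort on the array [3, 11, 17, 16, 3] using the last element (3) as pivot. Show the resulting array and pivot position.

Lomuto partition with pivot = 3:

Initial array: [3, 11, 17, 16, 3]

arr[0]=3 <= 3: swap with position 0, array becomes [3, 11, 17, 16, 3]
arr[1]=11 > 3: no swap
arr[2]=17 > 3: no swap
arr[3]=16 > 3: no swap

Place pivot at position 1: [3, 3, 17, 16, 11]
Pivot position: 1

After partitioning with pivot 3, the array becomes [3, 3, 17, 16, 11]. The pivot is placed at index 1. All elements to the left of the pivot are <= 3, and all elements to the right are > 3.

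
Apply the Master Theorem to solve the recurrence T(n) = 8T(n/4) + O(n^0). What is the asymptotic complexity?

Master Theorem for T(n) = 8T(n/4) + O(n^0):

a = 8, b = 4, c = 0
log_b(a) = log_4(8) = 1.5000

Case 1: c = 0 < log_4(8) = 1.5000
T(n) = O(n^(log_4 8))

For T(n) = 8T(n/4) + O(n^0): log_4(8) = 1.5000. This is Case 1 of the Master Theorem (c < log_b(a), work dominated by leaves), giving O(n^(log_4 8)).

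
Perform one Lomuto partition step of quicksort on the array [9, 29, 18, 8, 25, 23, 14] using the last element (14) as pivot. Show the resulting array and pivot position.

Lomuto partition with pivot = 14:

Initial array: [9, 29, 18, 8, 25, 23, 14]

arr[0]=9 <= 14: swap with position 0, array becomes [9, 29, 18, 8, 25, 23, 14]
arr[1]=29 > 14: no swap
arr[2]=18 > 14: no swap
arr[3]=8 <= 14: swap with position 1, array becomes [9, 8, 18, 29, 25, 23, 14]
arr[4]=25 > 14: no swap
arr[5]=23 > 14: no swap

Place pivot at position 2: [9, 8, 14, 29, 25, 23, 18]
Pivot position: 2

After partitioning with pivot 14, the array becomes [9, 8, 14, 29, 25, 23, 18]. The pivot is placed at index 2. All elements to the left of the pivot are <= 14, and all elements to the right are > 14.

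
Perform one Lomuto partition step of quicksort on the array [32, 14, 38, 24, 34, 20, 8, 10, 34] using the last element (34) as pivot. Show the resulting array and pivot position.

Lomuto partition with pivot = 34:

Initial array: [32, 14, 38, 24, 34, 20, 8, 10, 34]

arr[0]=32 <= 34: swap with position 0, array becomes [32, 14, 38, 24, 34, 20, 8, 10, 34]
arr[1]=14 <= 34: swap with position 1, array becomes [32, 14, 38, 24, 34, 20, 8, 10, 34]
arr[2]=38 > 34: no swap
arr[3]=24 <= 34: swap with position 2, array becomes [32, 14, 24, 38, 34, 20, 8, 10, 34]
arr[4]=34 <= 34: swap with position 3, array becomes [32, 14, 24, 34, 38, 20, 8, 10, 34]
arr[5]=20 <= 34: swap with position 4, array becomes [32, 14, 24, 34, 20, 38, 8, 10, 34]
arr[6]=8 <= 34: swap with position 5, array becomes [32, 14, 24, 34, 20, 8, 38, 10, 34]
arr[7]=10 <= 34: swap with position 6, array becomes [32, 14, 24, 34, 20, 8, 10, 38, 34]

Place pivot at position 7: [32, 14, 24, 34, 20, 8, 10, 34, 38]
Pivot position: 7

After partitioning with pivot 34, the array becomes [32, 14, 24, 34, 20, 8, 10, 34, 38]. The pivot is placed at index 7. All elements to the left of the pivot are <= 34, and all elements to the right are > 34.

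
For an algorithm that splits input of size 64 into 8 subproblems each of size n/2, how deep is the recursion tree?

For divide and conquer with division factor 2:

Problem sizes at each level:
Level 0: 64
Level 1: 32
Level 2: 16
Level 3: 8
Level 4: 4
Level 5: 2
Level 6: 1

The root is level 0 and the size-1 base case is level 6 (the tree spans levels 0 through 6, i.e. 7 levels counting the root), so the depth is the number of divisions: log_2(64) = 6

The recursion tree depth is log_2(64) = 6. At each level, the problem size is divided by 2, so it takes 6 divisions to reduce to a base case of size 1. The algorithm makes 8 recursive calls at each level.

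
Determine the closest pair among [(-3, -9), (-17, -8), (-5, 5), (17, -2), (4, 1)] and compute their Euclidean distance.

Computing all pairwise distances among 5 points:

d((-3, -9), (-17, -8)) = 14.0357
d((-3, -9), (-5, 5)) = 14.1421
d((-3, -9), (17, -2)) = 21.1896
d((-3, -9), (4, 1)) = 12.2066
d((-17, -8), (-5, 5)) = 17.6918
d((-17, -8), (17, -2)) = 34.5254
d((-17, -8), (4, 1)) = 22.8473
d((-5, 5), (17, -2)) = 23.0868
d((-5, 5), (4, 1)) = 9.8489 <-- minimum
d((17, -2), (4, 1)) = 13.3417

Closest pair: (-5, 5) and (4, 1) with distance 9.8489

The closest pair is (-5, 5) and (4, 1) with Euclidean distance 9.8489. For 5 points, brute-force pairwise comparison is shown above. For large n, the divide-and-conquer algorithm (sort by x, recurse on halves, check the dividing strip) achieves O(n log n).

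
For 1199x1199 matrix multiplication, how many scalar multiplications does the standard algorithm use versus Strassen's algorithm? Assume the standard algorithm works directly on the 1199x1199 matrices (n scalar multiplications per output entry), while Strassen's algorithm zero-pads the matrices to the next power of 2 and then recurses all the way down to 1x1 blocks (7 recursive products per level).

Matrix multiplication for 1199x1199 matrices:

Strassen's algorithm requires power-of-2 dimensions. Pad 1199x1199 to 2048x2048 (next power of 2).

Standard algorithm: 1199^3 = 1723683599 multiplications
Strassen's algorithm: 7^(log2(2048)) = 7^11 = 1977326743 multiplications
Difference: 1723683599 - 1977326743 = -253643144 (Strassen uses MORE here due to padding overhead — for small or just-over-power-of-2 n, padding can outweigh the per-level savings)

Standard: 1723683599 multiplications (1199^3). Strassen: 1977326743 multiplications (7^11, after padding to 2048x2048). Strassen reduces 8 recursive multiplications to 7 at each level.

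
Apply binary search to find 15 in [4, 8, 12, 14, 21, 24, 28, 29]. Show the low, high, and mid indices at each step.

Binary search for 15 in [4, 8, 12, 14, 21, 24, 28, 29]:

lo=0, hi=7, mid=3, arr[mid]=14 -> 14 < 15, search right half
lo=4, hi=7, mid=5, arr[mid]=24 -> 24 > 15, search left half
lo=4, hi=4, mid=4, arr[mid]=21 -> 21 > 15, search left half
lo=4 > hi=3, target 15 not found

Binary search determines that 15 is not in the array after 3 comparisons. The search space was exhausted without finding the target.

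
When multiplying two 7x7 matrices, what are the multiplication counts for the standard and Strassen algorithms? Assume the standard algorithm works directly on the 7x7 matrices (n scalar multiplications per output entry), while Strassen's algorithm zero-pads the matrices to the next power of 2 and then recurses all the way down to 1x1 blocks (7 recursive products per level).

Matrix multiplication for 7x7 matrices:

Strassen's algorithm requires power-of-2 dimensions. Pad 7x7 to 8x8 (next power of 2).

Standard algorithm: 7^3 = 343 multiplications
Strassen's algorithm: 7^(log2(8)) = 7^3 = 343 multiplications
Savings: 343 - 343 = 0 multiplications

Standard: 343 multiplications (7^3). Strassen: 343 multiplications (7^3, after padding to 8x8). Strassen reduces 8 recursive multiplications to 7 at each level.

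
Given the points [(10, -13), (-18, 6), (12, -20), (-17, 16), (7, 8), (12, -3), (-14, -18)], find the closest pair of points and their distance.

Computing all pairwise distances among 7 points:

d((10, -13), (-18, 6)) = 33.8378
d((10, -13), (12, -20)) = 7.2801 <-- minimum
d((10, -13), (-17, 16)) = 39.6232
d((10, -13), (7, 8)) = 21.2132
d((10, -13), (12, -3)) = 10.198
d((10, -13), (-14, -18)) = 24.5153
d((-18, 6), (12, -20)) = 39.6989
d((-18, 6), (-17, 16)) = 10.0499
d((-18, 6), (7, 8)) = 25.0799
d((-18, 6), (12, -3)) = 31.3209
d((-18, 6), (-14, -18)) = 24.3311
d((12, -20), (-17, 16)) = 46.2277
d((12, -20), (7, 8)) = 28.4429
d((12, -20), (12, -3)) = 17.0
d((12, -20), (-14, -18)) = 26.0768
d((-17, 16), (7, 8)) = 25.2982
d((-17, 16), (12, -3)) = 34.6699
d((-17, 16), (-14, -18)) = 34.1321
d((7, 8), (12, -3)) = 12.083
d((7, 8), (-14, -18)) = 33.4215
d((12, -3), (-14, -18)) = 30.0167

Closest pair: (10, -13) and (12, -20) with distance 7.2801

The closest pair is (10, -13) and (12, -20) with Euclidean distance 7.2801. For 7 points, brute-force pairwise comparison is shown above. For large n, the divide-and-conquer algorithm (sort by x, recurse on halves, check the dividing strip) achieves O(n log n).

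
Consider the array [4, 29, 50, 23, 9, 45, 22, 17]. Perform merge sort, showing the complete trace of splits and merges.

Merge sort trace:

Split: [4, 29, 50, 23, 9, 45, 22, 17] -> [4, 29, 50, 23] and [9, 45, 22, 17]
  Split: [4, 29, 50, 23] -> [4, 29] and [50, 23]
    Split: [4, 29] -> [4] and [29]
    Merge: [4] + [29] -> [4, 29]
    Split: [50, 23] -> [50] and [23]
    Merge: [50] + [23] -> [23, 50]
  Merge: [4, 29] + [23, 50] -> [4, 23, 29, 50]
  Split: [9, 45, 22, 17] -> [9, 45] and [22, 17]
    Split: [9, 45] -> [9] and [45]
    Merge: [9] + [45] -> [9, 45]
    Split: [22, 17] -> [22] and [17]
    Merge: [22] + [17] -> [17, 22]
  Merge: [9, 45] + [17, 22] -> [9, 17, 22, 45]
Merge: [4, 23, 29, 50] + [9, 17, 22, 45] -> [4, 9, 17, 22, 23, 29, 45, 50]

Final sorted array: [4, 9, 17, 22, 23, 29, 45, 50]

The merge sort proceeds by recursively splitting the array and merging sorted halves.
After all merges, the sorted array is [4, 9, 17, 22, 23, 29, 45, 50].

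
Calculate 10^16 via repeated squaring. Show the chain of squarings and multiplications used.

Computing 10^16 by squaring (build up from 10^1; each line after the first costs one multiplication):

10^1 = 10
10^2 = (10^1)^2 = 10^2 = 100
10^4 = (10^2)^2 = 100^2 = 10000
10^8 = (10^4)^2 = 10000^2 = 100000000
10^16 = (10^8)^2 = 100000000^2 = 10000000000000000

Result: 10000000000000000
Multiplications needed: 4 (4 lines after 10^1)

10^16 = 10000000000000000. Using exponentiation by squaring, this requires 4 multiplications. The key idea: if the exponent is even, square the half-power; if odd, multiply by the base once.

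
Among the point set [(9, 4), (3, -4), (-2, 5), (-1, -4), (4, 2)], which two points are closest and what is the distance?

Computing all pairwise distances among 5 points:

d((9, 4), (3, -4)) = 10.0
d((9, 4), (-2, 5)) = 11.0454
d((9, 4), (-1, -4)) = 12.8062
d((9, 4), (4, 2)) = 5.3852
d((3, -4), (-2, 5)) = 10.2956
d((3, -4), (-1, -4)) = 4.0 <-- minimum
d((3, -4), (4, 2)) = 6.0828
d((-2, 5), (-1, -4)) = 9.0554
d((-2, 5), (4, 2)) = 6.7082
d((-1, -4), (4, 2)) = 7.8102

Closest pair: (3, -4) and (-1, -4) with distance 4.0

The closest pair is (3, -4) and (-1, -4) with Euclidean distance 4.0. For 5 points, brute-force pairwise comparison is shown above. For large n, the divide-and-conquer algorithm (sort by x, recurse on halves, check the dividing strip) achieves O(n log n).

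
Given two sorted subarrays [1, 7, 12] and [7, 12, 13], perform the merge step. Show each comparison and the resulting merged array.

Merging process:

Compare 1 vs 7: take 1 from left. Merged: [1]
Compare 7 vs 7: take 7 from left. Merged: [1, 7]
Compare 12 vs 7: take 7 from right. Merged: [1, 7, 7]
Compare 12 vs 12: take 12 from left. Merged: [1, 7, 7, 12]
Append remaining from right: [12, 13]. Merged: [1, 7, 7, 12, 12, 13]

Final merged array: [1, 7, 7, 12, 12, 13]
Total comparisons: 4

The merged array is [1, 7, 7, 12, 12, 13], requiring 4 comparisons. The merge step runs in O(n) time where n is the total number of elements.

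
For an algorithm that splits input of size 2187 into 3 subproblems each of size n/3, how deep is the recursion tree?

For divide and conquer with division factor 3:

Problem sizes at each level:
Level 0: 2187
Level 1: 729
Level 2: 243
Level 3: 81
Level 4: 27
Level 5: 9
Level 6: 3
Level 7: 1

The root is level 0 and the size-1 base case is level 7 (the tree spans levels 0 through 7, i.e. 8 levels counting the root), so the depth is the number of divisions: log_3(2187) = 7

The recursion tree depth is log_3(2187) = 7. At each level, the problem size is divided by 3, so it takes 7 divisions to reduce to a base case of size 1. The algorithm makes 3 recursive calls at each level.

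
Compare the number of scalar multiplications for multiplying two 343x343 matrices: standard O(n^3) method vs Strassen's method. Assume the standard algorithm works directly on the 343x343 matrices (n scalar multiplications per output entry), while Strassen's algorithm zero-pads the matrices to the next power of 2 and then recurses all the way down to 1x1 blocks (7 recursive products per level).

Matrix multiplication for 343x343 matrices:

Strassen's algorithm requires power-of-2 dimensions. Pad 343x343 to 512x512 (next power of 2).

Standard algorithm: 343^3 = 40353607 multiplications
Strassen's algorithm: 7^(log2(512)) = 7^9 = 40353607 multiplications
Savings: 40353607 - 40353607 = 0 multiplications

Standard: 40353607 multiplications (343^3). Strassen: 40353607 multiplications (7^9, after padding to 512x512). Strassen reduces 8 recursive multiplications to 7 at each level.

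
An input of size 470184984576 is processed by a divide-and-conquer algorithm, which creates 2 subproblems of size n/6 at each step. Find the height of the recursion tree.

For divide and conquer with division factor 6:

Problem sizes at each level:
Level 0: 470184984576
Level 1: 78364164096
Level 2: 13060694016
Level 3: 2176782336
Level 4: 362797056
Level 5: 60466176
Level 6: 10077696
Level 7: 1679616
Level 8: 279936
Level 9: 46656
Level 10: 7776
Level 11: 1296
Level 12: 216
Level 13: 36
Level 14: 6
Level 15: 1

The root is level 0 and the size-1 base case is level 15 (the tree spans levels 0 through 15, i.e. 16 levels counting the root), so the depth is the number of divisions: log_6(470184984576) = 15

The recursion tree depth is log_6(470184984576) = 15. At each level, the problem size is divided by 6, so it takes 15 divisions to reduce to a base case of size 1. The algorithm makes 2 recursive calls at each level.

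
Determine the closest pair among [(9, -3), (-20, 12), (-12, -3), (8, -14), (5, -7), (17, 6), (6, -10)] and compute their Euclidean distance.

Computing all pairwise distances among 7 points:

d((9, -3), (-20, 12)) = 32.6497
d((9, -3), (-12, -3)) = 21.0
d((9, -3), (8, -14)) = 11.0454
d((9, -3), (5, -7)) = 5.6569
d((9, -3), (17, 6)) = 12.0416
d((9, -3), (6, -10)) = 7.6158
d((-20, 12), (-12, -3)) = 17.0
d((-20, 12), (8, -14)) = 38.2099
d((-20, 12), (5, -7)) = 31.4006
d((-20, 12), (17, 6)) = 37.4833
d((-20, 12), (6, -10)) = 34.0588
d((-12, -3), (8, -14)) = 22.8254
d((-12, -3), (5, -7)) = 17.4642
d((-12, -3), (17, 6)) = 30.3645
d((-12, -3), (6, -10)) = 19.3132
d((8, -14), (5, -7)) = 7.6158
d((8, -14), (17, 6)) = 21.9317
d((8, -14), (6, -10)) = 4.4721
d((5, -7), (17, 6)) = 17.6918
d((5, -7), (6, -10)) = 3.1623 <-- minimum
d((17, 6), (6, -10)) = 19.4165

Closest pair: (5, -7) and (6, -10) with distance 3.1623

The closest pair is (5, -7) and (6, -10) with Euclidean distance 3.1623. For 7 points, brute-force pairwise comparison is shown above. For large n, the divide-and-conquer algorithm (sort by x, recurse on halves, check the dividing strip) achieves O(n log n).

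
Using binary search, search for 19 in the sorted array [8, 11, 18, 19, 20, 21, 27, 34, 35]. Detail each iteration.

Binary search for 19 in [8, 11, 18, 19, 20, 21, 27, 34, 35]:

lo=0, hi=8, mid=4, arr[mid]=20 -> 20 > 19, search left half
lo=0, hi=3, mid=1, arr[mid]=11 -> 11 < 19, search right half
lo=2, hi=3, mid=2, arr[mid]=18 -> 18 < 19, search right half
lo=3, hi=3, mid=3, arr[mid]=19 -> Found target at index 3!

Binary search finds 19 at index 3 after 4 comparisons. The search repeatedly halves the search space by comparing with the middle element.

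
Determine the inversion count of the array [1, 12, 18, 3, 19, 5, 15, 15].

Finding inversions in [1, 12, 18, 3, 19, 5, 15, 15]:

(1, 3): arr[1]=12 > arr[3]=3
(1, 5): arr[1]=12 > arr[5]=5
(2, 3): arr[2]=18 > arr[3]=3
(2, 5): arr[2]=18 > arr[5]=5
(2, 6): arr[2]=18 > arr[6]=15
(2, 7): arr[2]=18 > arr[7]=15
(4, 5): arr[4]=19 > arr[5]=5
(4, 6): arr[4]=19 > arr[6]=15
(4, 7): arr[4]=19 > arr[7]=15

Total inversions: 9

The array has 9 inversion(s): (1,3), (1,5), (2,3), (2,5), (2,6), (2,7), (4,5), (4,6), (4,7). Each pair (i,j) satisfies i < j and arr[i] > arr[j].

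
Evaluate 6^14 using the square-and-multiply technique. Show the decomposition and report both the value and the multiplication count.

Computing 6^14 by squaring (build up from 6^1; each line after the first costs one multiplication):

6^1 = 6
6^2 = (6^1)^2 = 6^2 = 36
6^3 = 6 * 6^2 = 6 * 36 = 216
6^6 = (6^3)^2 = 216^2 = 46656
6^7 = 6 * 6^6 = 6 * 46656 = 279936
6^14 = (6^7)^2 = 279936^2 = 78364164096

Result: 78364164096
Multiplications needed: 5 (5 lines after 6^1)

6^14 = 78364164096. Using exponentiation by squaring, this requires 5 multiplications. The key idea: if the exponent is even, square the half-power; if odd, multiply by the base once.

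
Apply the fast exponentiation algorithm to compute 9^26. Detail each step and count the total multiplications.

Computing 9^26 by squaring (build up from 9^1; each line after the first costs one multiplication):

9^1 = 9
9^2 = (9^1)^2 = 9^2 = 81
9^3 = 9 * 9^2 = 9 * 81 = 729
9^6 = (9^3)^2 = 729^2 = 531441
9^12 = (9^6)^2 = 531441^2 = 282429536481
9^13 = 9 * 9^12 = 9 * 282429536481 = 2541865828329
9^26 = (9^13)^2 = 2541865828329^2 = 6461081889226673298932241

Result: 6461081889226673298932241
Multiplications needed: 6 (6 lines after 9^1)

9^26 = 6461081889226673298932241. Using exponentiation by squaring, this requires 6 multiplications. The key idea: if the exponent is even, square the half-power; if odd, multiply by the base once.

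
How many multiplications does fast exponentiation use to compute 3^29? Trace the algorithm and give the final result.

Computing 3^29 by squaring (build up from 3^1; each line after the first costs one multiplication):

3^1 = 3
3^2 = (3^1)^2 = 3^2 = 9
3^3 = 3 * 3^2 = 3 * 9 = 27
3^6 = (3^3)^2 = 27^2 = 729
3^7 = 3 * 3^6 = 3 * 729 = 2187
3^14 = (3^7)^2 = 2187^2 = 4782969
3^28 = (3^14)^2 = 4782969^2 = 22876792454961
3^29 = 3 * 3^28 = 3 * 22876792454961 = 68630377364883

Result: 68630377364883
Multiplications needed: 7 (7 lines after 3^1)

3^29 = 68630377364883. Using exponentiation by squaring, this requires 7 multiplications. The key idea: if the exponent is even, square the half-power; if odd, multiply by the base once.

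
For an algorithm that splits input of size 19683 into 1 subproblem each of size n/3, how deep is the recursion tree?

For divide and conquer with division factor 3:

Problem sizes at each level:
Level 0: 19683
Level 1: 6561
Level 2: 2187
Level 3: 729
Level 4: 243
Level 5: 81
Level 6: 27
Level 7: 9
Level 8: 3
Level 9: 1

The root is level 0 and the size-1 base case is level 9 (the tree spans levels 0 through 9, i.e. 10 levels counting the root), so the depth is the number of divisions: log_3(19683) = 9

The recursion tree depth is log_3(19683) = 9. At each level, the problem size is divided by 3, so it takes 9 divisions to reduce to a base case of size 1. The algorithm makes 1 recursive call at each level.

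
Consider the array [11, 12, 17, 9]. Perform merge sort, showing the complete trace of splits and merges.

Merge sort trace:

Split: [11, 12, 17, 9] -> [11, 12] and [17, 9]
  Split: [11, 12] -> [11] and [12]
  Merge: [11] + [12] -> [11, 12]
  Split: [17, 9] -> [17] and [9]
  Merge: [17] + [9] -> [9, 17]
Merge: [11, 12] + [9, 17] -> [9, 11, 12, 17]

Final sorted array: [9, 11, 12, 17]

The merge sort proceeds by recursively splitting the array and merging sorted halves.
After all merges, the sorted array is [9, 11, 12, 17].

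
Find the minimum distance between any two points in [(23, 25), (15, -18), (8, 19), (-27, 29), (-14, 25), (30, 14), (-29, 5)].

Computing all pairwise distances among 7 points:

d((23, 25), (15, -18)) = 43.7379
d((23, 25), (8, 19)) = 16.1555
d((23, 25), (-27, 29)) = 50.1597
d((23, 25), (-14, 25)) = 37.0
d((23, 25), (30, 14)) = 13.0384 <-- minimum
d((23, 25), (-29, 5)) = 55.7136
d((15, -18), (8, 19)) = 37.6563
d((15, -18), (-27, 29)) = 63.0317
d((15, -18), (-14, 25)) = 51.8652
d((15, -18), (30, 14)) = 35.3412
d((15, -18), (-29, 5)) = 49.6488
d((8, 19), (-27, 29)) = 36.4005
d((8, 19), (-14, 25)) = 22.8035
d((8, 19), (30, 14)) = 22.561
d((8, 19), (-29, 5)) = 39.5601
d((-27, 29), (-14, 25)) = 13.6015
d((-27, 29), (30, 14)) = 58.9406
d((-27, 29), (-29, 5)) = 24.0832
d((-14, 25), (30, 14)) = 45.3542
d((-14, 25), (-29, 5)) = 25.0
d((30, 14), (-29, 5)) = 59.6825

Closest pair: (23, 25) and (30, 14) with distance 13.0384

The closest pair is (23, 25) and (30, 14) with Euclidean distance 13.0384. For 7 points, brute-force pairwise comparison is shown above. For large n, the divide-and-conquer algorithm (sort by x, recurse on halves, check the dividing strip) achieves O(n log n).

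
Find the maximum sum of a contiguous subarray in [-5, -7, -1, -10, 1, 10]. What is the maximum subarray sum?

Using Kadane's algorithm on [-5, -7, -1, -10, 1, 10]:

Scanning through the array:
Position 1 (value -7): max_ending_here = -7, max_so_far = -5
Position 2 (value -1): max_ending_here = -1, max_so_far = -1
Position 3 (value -10): max_ending_here = -10, max_so_far = -1
Position 4 (value 1): max_ending_here = 1, max_so_far = 1
Position 5 (value 10): max_ending_here = 11, max_so_far = 11

Maximum subarray: [1, 10]
Maximum sum: 11

The maximum subarray is [1, 10] with sum 11. This subarray runs from index 4 to index 5.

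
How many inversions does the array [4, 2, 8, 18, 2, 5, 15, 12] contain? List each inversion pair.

Finding inversions in [4, 2, 8, 18, 2, 5, 15, 12]:

(0, 1): arr[0]=4 > arr[1]=2
(0, 4): arr[0]=4 > arr[4]=2
(2, 4): arr[2]=8 > arr[4]=2
(2, 5): arr[2]=8 > arr[5]=5
(3, 4): arr[3]=18 > arr[4]=2
(3, 5): arr[3]=18 > arr[5]=5
(3, 6): arr[3]=18 > arr[6]=15
(3, 7): arr[3]=18 > arr[7]=12
(6, 7): arr[6]=15 > arr[7]=12

Total inversions: 9

The array has 9 inversion(s): (0,1), (0,4), (2,4), (2,5), (3,4), (3,5), (3,6), (3,7), (6,7). Each pair (i,j) satisfies i < j and arr[i] > arr[j].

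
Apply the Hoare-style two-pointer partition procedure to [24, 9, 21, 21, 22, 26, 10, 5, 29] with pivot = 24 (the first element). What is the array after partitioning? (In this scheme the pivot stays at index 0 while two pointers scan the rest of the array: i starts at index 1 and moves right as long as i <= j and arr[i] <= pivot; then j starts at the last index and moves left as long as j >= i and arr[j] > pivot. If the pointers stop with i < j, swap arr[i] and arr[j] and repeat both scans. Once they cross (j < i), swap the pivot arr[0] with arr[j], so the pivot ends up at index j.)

Hoare-style two-pointer partition with pivot = 24:

Initial array: [24, 9, 21, 21, 22, 26, 10, 5, 29]

Pointers start at i = 1, j = 8.
i stops at index 5 (arr[5]=26 > 24), j stops at index 7 (arr[7]=5 <= 24): swap arr[5] and arr[7], array becomes [24, 9, 21, 21, 22, 5, 10, 26, 29]
i ends at 7, j ends at 6: the pointers have crossed (j < i), so scanning stops.

Swap pivot arr[0] with arr[6] to place pivot at position 6: [10, 9, 21, 21, 22, 5, 24, 26, 29]
Pivot position: 6

After partitioning with pivot 24, the array becomes [10, 9, 21, 21, 22, 5, 24, 26, 29]. The pivot is placed at index 6. All elements to the left of the pivot are <= 24, and all elements to the right are > 24.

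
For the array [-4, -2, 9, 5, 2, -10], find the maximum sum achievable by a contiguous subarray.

Using Kadane's algorithm on [-4, -2, 9, 5, 2, -10]:

Scanning through the array:
Position 1 (value -2): max_ending_here = -2, max_so_far = -2
Position 2 (value 9): max_ending_here = 9, max_so_far = 9
Position 3 (value 5): max_ending_here = 14, max_so_far = 14
Position 4 (value 2): max_ending_here = 16, max_so_far = 16
Position 5 (value -10): max_ending_here = 6, max_so_far = 16

Maximum subarray: [9, 5, 2]
Maximum sum: 16

The maximum subarray is [9, 5, 2] with sum 16. This subarray runs from index 2 to index 4.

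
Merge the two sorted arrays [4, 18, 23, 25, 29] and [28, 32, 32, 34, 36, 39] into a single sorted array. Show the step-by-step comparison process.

Merging process:

Compare 4 vs 28: take 4 from left. Merged: [4]
Compare 18 vs 28: take 18 from left. Merged: [4, 18]
Compare 23 vs 28: take 23 from left. Merged: [4, 18, 23]
Compare 25 vs 28: take 25 from left. Merged: [4, 18, 23, 25]
Compare 29 vs 28: take 28 from right. Merged: [4, 18, 23, 25, 28]
Compare 29 vs 32: take 29 from left. Merged: [4, 18, 23, 25, 28, 29]
Append remaining from right: [32, 32, 34, 36, 39]. Merged: [4, 18, 23, 25, 28, 29, 32, 32, 34, 36, 39]

Final merged array: [4, 18, 23, 25, 28, 29, 32, 32, 34, 36, 39]
Total comparisons: 6

The merged array is [4, 18, 23, 25, 28, 29, 32, 32, 34, 36, 39], requiring 6 comparisons. The merge step runs in O(n) time where n is the total number of elements.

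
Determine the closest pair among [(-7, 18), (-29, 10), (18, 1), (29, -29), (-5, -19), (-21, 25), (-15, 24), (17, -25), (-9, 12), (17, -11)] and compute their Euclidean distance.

Computing all pairwise distances among 10 points:

d((-7, 18), (-29, 10)) = 23.4094
d((-7, 18), (18, 1)) = 30.2324
d((-7, 18), (29, -29)) = 59.203
d((-7, 18), (-5, -19)) = 37.054
d((-7, 18), (-21, 25)) = 15.6525
d((-7, 18), (-15, 24)) = 10.0
d((-7, 18), (17, -25)) = 49.2443
d((-7, 18), (-9, 12)) = 6.3246
d((-7, 18), (17, -11)) = 37.6431
d((-29, 10), (18, 1)) = 47.8539
d((-29, 10), (29, -29)) = 69.8928
d((-29, 10), (-5, -19)) = 37.6431
d((-29, 10), (-21, 25)) = 17.0
d((-29, 10), (-15, 24)) = 19.799
d((-29, 10), (17, -25)) = 57.8014
d((-29, 10), (-9, 12)) = 20.0998
d((-29, 10), (17, -11)) = 50.5668
d((18, 1), (29, -29)) = 31.9531
d((18, 1), (-5, -19)) = 30.4795
d((18, 1), (-21, 25)) = 45.793
d((18, 1), (-15, 24)) = 40.2244
d((18, 1), (17, -25)) = 26.0192
d((18, 1), (-9, 12)) = 29.1548
d((18, 1), (17, -11)) = 12.0416
d((29, -29), (-5, -19)) = 35.4401
d((29, -29), (-21, 25)) = 73.5935
d((29, -29), (-15, 24)) = 68.884
d((29, -29), (17, -25)) = 12.6491
d((29, -29), (-9, 12)) = 55.9017
d((29, -29), (17, -11)) = 21.6333
d((-5, -19), (-21, 25)) = 46.8188
d((-5, -19), (-15, 24)) = 44.1475
d((-5, -19), (17, -25)) = 22.8035
d((-5, -19), (-9, 12)) = 31.257
d((-5, -19), (17, -11)) = 23.4094
d((-21, 25), (-15, 24)) = 6.0828 <-- minimum
d((-21, 25), (17, -25)) = 62.8013
d((-21, 25), (-9, 12)) = 17.6918
d((-21, 25), (17, -11)) = 52.345
d((-15, 24), (17, -25)) = 58.5235
d((-15, 24), (-9, 12)) = 13.4164
d((-15, 24), (17, -11)) = 47.4236
d((17, -25), (-9, 12)) = 45.2217
d((17, -25), (17, -11)) = 14.0
d((-9, 12), (17, -11)) = 34.7131

Closest pair: (-21, 25) and (-15, 24) with distance 6.0828

The closest pair is (-21, 25) and (-15, 24) with Euclidean distance 6.0828. For 10 points, brute-force pairwise comparison is shown above. For large n, the divide-and-conquer algorithm (sort by x, recurse on halves, check the dividing strip) achieves O(n log n).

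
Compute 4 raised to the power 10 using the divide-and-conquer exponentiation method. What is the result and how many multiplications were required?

Computing 4^10 by squaring (build up from 4^1; each line after the first costs one multiplication):

4^1 = 4
4^2 = (4^1)^2 = 4^2 = 16
4^4 = (4^2)^2 = 16^2 = 256
4^5 = 4 * 4^4 = 4 * 256 = 1024
4^10 = (4^5)^2 = 1024^2 = 1048576

Result: 1048576
Multiplications needed: 4 (4 lines after 4^1)

4^10 = 1048576. Using exponentiation by squaring, this requires 4 multiplications. The key idea: if the exponent is even, square the half-power; if odd, multiply by the base once.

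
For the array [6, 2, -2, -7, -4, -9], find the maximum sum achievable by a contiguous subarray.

Using Kadane's algorithm on [6, 2, -2, -7, -4, -9]:

Scanning through the array:
Position 1 (value 2): max_ending_here = 8, max_so_far = 8
Position 2 (value -2): max_ending_here = 6, max_so_far = 8
Position 3 (value -7): max_ending_here = -1, max_so_far = 8
Position 4 (value -4): max_ending_here = -4, max_so_far = 8
Position 5 (value -9): max_ending_here = -9, max_so_far = 8

Maximum subarray: [6, 2]
Maximum sum: 8

The maximum subarray is [6, 2] with sum 8. This subarray runs from index 0 to index 1.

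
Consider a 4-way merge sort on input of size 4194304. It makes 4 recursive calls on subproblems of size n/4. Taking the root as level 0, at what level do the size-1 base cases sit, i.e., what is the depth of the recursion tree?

For divide and conquer with division factor 4:

Problem sizes at each level:
Level 0: 4194304
Level 1: 1048576
Level 2: 262144
Level 3: 65536
Level 4: 16384
Level 5: 4096
Level 6: 1024
Level 7: 256
Level 8: 64
Level 9: 16
Level 10: 4
Level 11: 1

The root is level 0 and the size-1 base case is level 11 (the tree spans levels 0 through 11, i.e. 12 levels counting the root), so the depth is the number of divisions: log_4(4194304) = 11

The recursion tree depth is log_4(4194304) = 11. At each level, the problem size is divided by 4, so it takes 11 divisions to reduce to a base case of size 1. The algorithm makes 4 recursive calls at each level.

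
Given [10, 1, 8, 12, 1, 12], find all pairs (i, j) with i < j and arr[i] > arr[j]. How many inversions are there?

Finding inversions in [10, 1, 8, 12, 1, 12]:

(0, 1): arr[0]=10 > arr[1]=1
(0, 2): arr[0]=10 > arr[2]=8
(0, 4): arr[0]=10 > arr[4]=1
(2, 4): arr[2]=8 > arr[4]=1
(3, 4): arr[3]=12 > arr[4]=1

Total inversions: 5

The array has 5 inversion(s): (0,1), (0,2), (0,4), (2,4), (3,4). Each pair (i,j) satisfies i < j and arr[i] > arr[j].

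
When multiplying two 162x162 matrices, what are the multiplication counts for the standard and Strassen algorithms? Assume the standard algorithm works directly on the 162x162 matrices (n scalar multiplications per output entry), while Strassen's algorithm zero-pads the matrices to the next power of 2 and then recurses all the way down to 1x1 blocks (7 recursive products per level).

Matrix multiplication for 162x162 matrices:

Strassen's algorithm requires power-of-2 dimensions. Pad 162x162 to 256x256 (next power of 2).

Standard algorithm: 162^3 = 4251528 multiplications
Strassen's algorithm: 7^(log2(256)) = 7^8 = 5764801 multiplications
Difference: 4251528 - 5764801 = -1513273 (Strassen uses MORE here due to padding overhead — for small or just-over-power-of-2 n, padding can outweigh the per-level savings)

Standard: 4251528 multiplications (162^3). Strassen: 5764801 multiplications (7^8, after padding to 256x256). Strassen reduces 8 recursive multiplications to 7 at each level.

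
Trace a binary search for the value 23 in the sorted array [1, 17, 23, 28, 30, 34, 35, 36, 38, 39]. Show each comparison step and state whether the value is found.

Binary search for 23 in [1, 17, 23, 28, 30, 34, 35, 36, 38, 39]:

lo=0, hi=9, mid=4, arr[mid]=30 -> 30 > 23, search left half
lo=0, hi=3, mid=1, arr[mid]=17 -> 17 < 23, search right half
lo=2, hi=3, mid=2, arr[mid]=23 -> Found target at index 2!

Binary search finds 23 at index 2 after 3 comparisons. The search repeatedly halves the search space by comparing with the middle element.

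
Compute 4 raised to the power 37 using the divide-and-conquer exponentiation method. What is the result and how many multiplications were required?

Computing 4^37 by squaring (build up from 4^1; each line after the first costs one multiplication):

4^1 = 4
4^2 = (4^1)^2 = 4^2 = 16
4^4 = (4^2)^2 = 16^2 = 256
4^8 = (4^4)^2 = 256^2 = 65536
4^9 = 4 * 4^8 = 4 * 65536 = 262144
4^18 = (4^9)^2 = 262144^2 = 68719476736
4^36 = (4^18)^2 = 68719476736^2 = 4722366482869645213696
4^37 = 4 * 4^36 = 4 * 4722366482869645213696 = 18889465931478580854784

Result: 18889465931478580854784
Multiplications needed: 7 (7 lines after 4^1)

4^37 = 18889465931478580854784. Using exponentiation by squaring, this requires 7 multiplications. The key idea: if the exponent is even, square the half-power; if odd, multiply by the base once.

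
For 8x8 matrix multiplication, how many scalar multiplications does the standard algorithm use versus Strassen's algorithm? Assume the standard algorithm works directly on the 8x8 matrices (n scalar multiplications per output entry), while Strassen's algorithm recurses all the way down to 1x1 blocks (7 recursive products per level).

Matrix multiplication for 8x8 matrices:

Standard algorithm: 8^3 = 512 multiplications
Strassen's algorithm: 7^(log2(8)) = 7^3 = 343 multiplications
Savings: 512 - 343 = 169 multiplications

Standard: 512 multiplications (8^3). Strassen: 343 multiplications (7^3). Strassen reduces 8 recursive multiplications to 7 at each level.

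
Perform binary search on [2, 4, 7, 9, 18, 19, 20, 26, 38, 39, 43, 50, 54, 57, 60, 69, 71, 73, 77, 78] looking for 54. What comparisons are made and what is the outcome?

Binary search for 54 in [2, 4, 7, 9, 18, 19, 20, 26, 38, 39, 43, 50, 54, 57, 60, 69, 71, 73, 77, 78]:

lo=0, hi=19, mid=9, arr[mid]=39 -> 39 < 54, search right half
lo=10, hi=19, mid=14, arr[mid]=60 -> 60 > 54, search left half
lo=10, hi=13, mid=11, arr[mid]=50 -> 50 < 54, search right half
lo=12, hi=13, mid=12, arr[mid]=54 -> Found target at index 12!

Binary search finds 54 at index 12 after 4 comparisons. The search repeatedly halves the search space by comparing with the middle element.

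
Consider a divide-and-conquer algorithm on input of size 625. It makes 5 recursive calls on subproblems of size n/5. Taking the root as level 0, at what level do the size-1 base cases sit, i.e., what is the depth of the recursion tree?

For divide and conquer with division factor 5:

Problem sizes at each level:
Level 0: 625
Level 1: 125
Level 2: 25
Level 3: 5
Level 4: 1

The root is level 0 and the size-1 base case is level 4 (the tree spans levels 0 through 4, i.e. 5 levels counting the root), so the depth is the number of divisions: log_5(625) = 4

The recursion tree depth is log_5(625) = 4. At each level, the problem size is divided by 5, so it takes 4 divisions to reduce to a base case of size 1. The algorithm makes 5 recursive calls at each level.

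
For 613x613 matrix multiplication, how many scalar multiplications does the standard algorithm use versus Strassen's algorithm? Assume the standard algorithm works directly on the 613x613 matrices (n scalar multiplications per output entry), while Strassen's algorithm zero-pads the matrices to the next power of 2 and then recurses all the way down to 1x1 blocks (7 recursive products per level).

Matrix multiplication for 613x613 matrices:

Strassen's algorithm requires power-of-2 dimensions. Pad 613x613 to 1024x1024 (next power of 2).

Standard algorithm: 613^3 = 230346397 multiplications
Strassen's algorithm: 7^(log2(1024)) = 7^10 = 282475249 multiplications
Difference: 230346397 - 282475249 = -52128852 (Strassen uses MORE here due to padding overhead — for small or just-over-power-of-2 n, padding can outweigh the per-level savings)

Standard: 230346397 multiplications (613^3). Strassen: 282475249 multiplications (7^10, after padding to 1024x1024). Strassen reduces 8 recursive multiplications to 7 at each level.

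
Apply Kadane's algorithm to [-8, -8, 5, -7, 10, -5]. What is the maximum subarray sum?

Using Kadane's algorithm on [-8, -8, 5, -7, 10, -5]:

Scanning through the array:
Position 1 (value -8): max_ending_here = -8, max_so_far = -8
Position 2 (value 5): max_ending_here = 5, max_so_far = 5
Position 3 (value -7): max_ending_here = -2, max_so_far = 5
Position 4 (value 10): max_ending_here = 10, max_so_far = 10
Position 5 (value -5): max_ending_here = 5, max_so_far = 10

Maximum subarray: [10]
Maximum sum: 10

The maximum subarray is [10] with sum 10. This subarray runs from index 4 to index 4.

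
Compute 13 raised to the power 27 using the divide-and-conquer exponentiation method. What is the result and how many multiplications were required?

Computing 13^27 by squaring (build up from 13^1; each line after the first costs one multiplication):

13^1 = 13
13^2 = (13^1)^2 = 13^2 = 169
13^3 = 13 * 13^2 = 13 * 169 = 2197
13^6 = (13^3)^2 = 2197^2 = 4826809
13^12 = (13^6)^2 = 4826809^2 = 23298085122481
13^13 = 13 * 13^12 = 13 * 23298085122481 = 302875106592253
13^26 = (13^13)^2 = 302875106592253^2 = 91733330193268616658399616009
13^27 = 13 * 13^26 = 13 * 91733330193268616658399616009 = 1192533292512492016559195008117

Result: 1192533292512492016559195008117
Multiplications needed: 7 (7 lines after 13^1)

13^27 = 1192533292512492016559195008117. Using exponentiation by squaring, this requires 7 multiplications. The key idea: if the exponent is even, square the half-power; if odd, multiply by the base once.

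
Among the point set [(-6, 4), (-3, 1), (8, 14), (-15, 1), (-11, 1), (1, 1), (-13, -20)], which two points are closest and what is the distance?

Computing all pairwise distances among 7 points:

d((-6, 4), (-3, 1)) = 4.2426
d((-6, 4), (8, 14)) = 17.2047
d((-6, 4), (-15, 1)) = 9.4868
d((-6, 4), (-11, 1)) = 5.831
d((-6, 4), (1, 1)) = 7.6158
d((-6, 4), (-13, -20)) = 25.0
d((-3, 1), (8, 14)) = 17.0294
d((-3, 1), (-15, 1)) = 12.0
d((-3, 1), (-11, 1)) = 8.0
d((-3, 1), (1, 1)) = 4.0 <-- minimum
d((-3, 1), (-13, -20)) = 23.2594
d((8, 14), (-15, 1)) = 26.4197
d((8, 14), (-11, 1)) = 23.0217
d((8, 14), (1, 1)) = 14.7648
d((8, 14), (-13, -20)) = 39.9625
d((-15, 1), (-11, 1)) = 4.0 <-- minimum
d((-15, 1), (1, 1)) = 16.0
d((-15, 1), (-13, -20)) = 21.095
d((-11, 1), (1, 1)) = 12.0
d((-11, 1), (-13, -20)) = 21.095
d((1, 1), (-13, -20)) = 25.2389

Minimum distance: 4.0 (tie among 2 pairs: (-3, 1) and (1, 1); (-15, 1) and (-11, 1))

The minimum Euclidean distance is 4.0. There is a tie: 2 pairs achieve this minimum — (-3, 1) and (1, 1); (-15, 1) and (-11, 1). Any of these is a valid closest pair. For 7 points, brute-force pairwise comparison is shown above. For large n, the divide-and-conquer algorithm (sort by x, recurse on halves, check the dividing strip) achieves O(n log n).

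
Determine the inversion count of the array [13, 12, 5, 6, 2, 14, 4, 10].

Finding inversions in [13, 12, 5, 6, 2, 14, 4, 10]:

(0, 1): arr[0]=13 > arr[1]=12
(0, 2): arr[0]=13 > arr[2]=5
(0, 3): arr[0]=13 > arr[3]=6
(0, 4): arr[0]=13 > arr[4]=2
(0, 6): arr[0]=13 > arr[6]=4
(0, 7): arr[0]=13 > arr[7]=10
(1, 2): arr[1]=12 > arr[2]=5
(1, 3): arr[1]=12 > arr[3]=6
(1, 4): arr[1]=12 > arr[4]=2
(1, 6): arr[1]=12 > arr[6]=4
(1, 7): arr[1]=12 > arr[7]=10
(2, 4): arr[2]=5 > arr[4]=2
(2, 6): arr[2]=5 > arr[6]=4
(3, 4): arr[3]=6 > arr[4]=2
(3, 6): arr[3]=6 > arr[6]=4
(5, 6): arr[5]=14 > arr[6]=4
(5, 7): arr[5]=14 > arr[7]=10

Total inversions: 17

The array has 17 inversion(s): (0,1), (0,2), (0,3), (0,4), (0,6), (0,7), (1,2), (1,3), (1,4), (1,6), (1,7), (2,4), (2,6), (3,4), (3,6), (5,6), (5,7). Each pair (i,j) satisfies i < j and arr[i] > arr[j].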